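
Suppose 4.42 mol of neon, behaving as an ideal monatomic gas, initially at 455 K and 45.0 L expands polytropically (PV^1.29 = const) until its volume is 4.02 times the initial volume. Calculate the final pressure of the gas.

61.7 kPa

P₁ = nRT₁/V₁ = 4.42×8.314×455/45.0 = 372 kPa.
Polytropic n=1.29: T₂ = T₁(V₁/V₂)^(n−1) = 455×(0.249)^0.29 = 304 K; P₂ = P₁(V₁/V₂)^n = 61.7 kPa.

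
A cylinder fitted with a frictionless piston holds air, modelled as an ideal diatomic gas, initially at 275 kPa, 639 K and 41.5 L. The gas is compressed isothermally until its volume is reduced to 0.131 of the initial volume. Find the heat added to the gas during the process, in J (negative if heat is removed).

-23200 J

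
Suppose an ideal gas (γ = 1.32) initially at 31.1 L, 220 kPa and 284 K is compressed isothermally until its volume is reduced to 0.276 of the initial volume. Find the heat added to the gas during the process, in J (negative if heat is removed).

n = P₁V₁/(RT₁) = 220×31.1/(8.314×284) = 2.90 mol.
Isothermal: T stays 284 K; PV = const ⇒ V₂ = 8.58 L, P₂ = 797 kPa.
ΔU = 0 (ideal gas, T constant).
W = nRT ln(V₂/V₁) = 2.90×8.314×284×ln(0.276) = -8810 J.
Q = ΔU + W = -8810 J.

-8810 J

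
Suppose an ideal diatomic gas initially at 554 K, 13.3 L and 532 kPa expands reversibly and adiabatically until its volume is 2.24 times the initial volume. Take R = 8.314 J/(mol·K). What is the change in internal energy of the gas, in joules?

n = P₁V₁/(RT₁) = 532×13.3/(8.314×554) = 1.54 mol.
Adiabatic: TV^(γ−1) = const ⇒ T₂ = 554×(0.446)^0.400 = 401 K; PV^γ = const ⇒ P₂ = 172 kPa.
For an ideal gas ΔU = nCvΔT with Cv = (5/2)R = 20.8 J/(mol·K).
ΔU = 1.54×20.8×(401−554) = -4880 J.

-4880 J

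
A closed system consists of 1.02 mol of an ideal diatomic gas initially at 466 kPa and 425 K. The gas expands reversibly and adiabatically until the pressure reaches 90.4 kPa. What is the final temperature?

266 K

V₁ = nRT₁/P₁ = 1.02×8.314×425/466 = 7.73 L.
Adiabatic: T₂/T₁ = (P₂/P₁)^((γ−1)/γ) ⇒ T₂ = 425×(0.194)^0.286 = 266 K; V₂ = 25.0 L.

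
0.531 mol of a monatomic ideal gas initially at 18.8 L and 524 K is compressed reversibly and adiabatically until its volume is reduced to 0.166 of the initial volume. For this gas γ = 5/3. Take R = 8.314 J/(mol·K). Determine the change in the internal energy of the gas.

P₁ = nRT₁/V₁ = 0.531×8.314×524/18.8 = 123 kPa.
Adiabatic: TV^(γ−1) = const ⇒ T₂ = 524×(6.02)^0.667 = 1730 K; PV^γ = const ⇒ P₂ = 2450 kPa.
For an ideal gas ΔU = nCvΔT with Cv = (3/2)R = 12.5 J/(mol·K).
ΔU = 0.531×12.5×(1730−524) = 8020 J.

8020 J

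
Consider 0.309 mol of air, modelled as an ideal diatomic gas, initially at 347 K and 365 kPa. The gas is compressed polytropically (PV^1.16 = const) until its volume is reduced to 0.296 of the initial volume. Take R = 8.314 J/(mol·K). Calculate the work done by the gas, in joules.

V₁ = nRT₁/P₁ = 0.309×8.314×347/365 = 2.44 L.
Polytropic n=1.16: T₂ = T₁(V₁/V₂)^(n−1) = 347×(3.38)^0.16 = 422 K; P₂ = P₁(V₁/V₂)^n = 1500 kPa.
W = (P₁V₁−P₂V₂)/(n−1) = (365×2.44−1500×0.723)/0.16 = -1200 J.

-1200 J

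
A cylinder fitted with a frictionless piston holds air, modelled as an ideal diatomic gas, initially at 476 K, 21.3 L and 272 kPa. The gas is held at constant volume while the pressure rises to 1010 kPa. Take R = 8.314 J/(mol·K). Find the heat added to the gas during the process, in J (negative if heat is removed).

n = P₁V₁/(RT₁) = 272×21.3/(8.314×476) = 1.46 mol.
Isochoric: V stays 21.3 L; P/T = const ⇒ T₂ = 1770 K, P₂ = 1010 kPa.
W = 0 (no volume change).
ΔU = nCvΔT = 1.46×20.8×(1770−476) = 39300 J.
Q = ΔU = 39300 J.

39300 J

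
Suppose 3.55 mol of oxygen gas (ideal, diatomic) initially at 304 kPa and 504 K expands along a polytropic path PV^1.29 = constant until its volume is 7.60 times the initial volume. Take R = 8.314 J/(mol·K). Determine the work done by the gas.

22800 J

V₁ = nRT₁/P₁ = 3.55×8.314×504/304 = 48.9 L.
Polytropic n=1.29: T₂ = T₁(V₁/V₂)^(n−1) = 504×(0.132)^0.29 = 280 K; P₂ = P₁(V₁/V₂)^n = 22.2 kPa.
W = (P₁V₁−P₂V₂)/(n−1) = (304×48.9−22.2×372)/0.29 = 22800 J.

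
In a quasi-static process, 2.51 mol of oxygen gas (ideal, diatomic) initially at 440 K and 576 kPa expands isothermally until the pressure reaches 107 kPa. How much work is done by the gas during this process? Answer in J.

V₁ = nRT₁/P₁ = 2.51×8.314×440/576 = 15.9 L.
Isothermal: T stays 440 K; PV = const ⇒ V₂ = 85.8 L, P₂ = 107 kPa.
W = nRT ln(V₂/V₁) = 2.51×8.314×440×ln(5.38) = 15500 J.

15500 J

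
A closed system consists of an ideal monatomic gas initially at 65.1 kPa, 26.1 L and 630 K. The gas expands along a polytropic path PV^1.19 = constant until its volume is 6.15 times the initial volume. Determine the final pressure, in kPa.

7.50 kPa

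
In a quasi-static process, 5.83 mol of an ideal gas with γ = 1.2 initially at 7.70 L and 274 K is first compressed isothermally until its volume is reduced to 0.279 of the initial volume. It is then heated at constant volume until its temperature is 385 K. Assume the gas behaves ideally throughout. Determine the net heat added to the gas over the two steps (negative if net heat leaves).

9950 J

P₁ = nRT₁/V₁ = 5.83×8.314×274/7.70 = 1720 kPa.
Step 1 — Isothermal: T stays 274 K; PV = const ⇒ V₂ = 2.15 L, P₂ = 6180 kPa.
ΔU = 0 (ideal gas, T constant).
W = nRT ln(V₂/V₁) = 5.83×8.314×274×ln(0.279) = -17000 J.
Q = ΔU + W = -17000 J.
State after step 1: P = 6180 kPa, V = 2.15 L, T = 274 K.
Step 2 — Isochoric: V stays 2.15 L; P/T = const ⇒ T₂ = 385 K, P₂ = 8690 kPa.
W = 0 (no volume change).
ΔU = nCvΔT = 5.83×41.6×(385−274) = 26900 J.
Q = ΔU = 26900 J.
Net over both steps: W = -17000 J, Q = 9950 J, ΔU = 26900 J.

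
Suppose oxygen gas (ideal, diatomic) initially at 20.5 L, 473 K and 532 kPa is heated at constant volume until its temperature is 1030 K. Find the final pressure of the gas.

Isochoric: V stays 20.5 L; P/T = const ⇒ T₂ = 1030 K, P₂ = 1160 kPa.

1160 kPa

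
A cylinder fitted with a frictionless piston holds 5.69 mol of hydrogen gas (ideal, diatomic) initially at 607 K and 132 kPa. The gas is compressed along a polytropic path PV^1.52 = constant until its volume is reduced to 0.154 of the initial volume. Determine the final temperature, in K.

V₁ = nRT₁/P₁ = 5.69×8.314×607/132 = 218 L.
Polytropic n=1.52: T₂ = T₁(V₁/V₂)^(n−1) = 607×(6.49)^0.52 = 1610 K; P₂ = P₁(V₁/V₂)^n = 2270 kPa.

1610 K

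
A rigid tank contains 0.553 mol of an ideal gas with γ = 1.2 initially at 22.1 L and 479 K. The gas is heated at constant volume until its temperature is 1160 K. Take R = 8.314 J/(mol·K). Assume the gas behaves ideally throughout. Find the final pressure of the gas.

241 kPa

P₁ = nRT₁/V₁ = 0.553×8.314×479/22.1 = 99.7 kPa.
Isochoric: V stays 22.1 L; P/T = const ⇒ T₂ = 1160 K, P₂ = 241 kPa.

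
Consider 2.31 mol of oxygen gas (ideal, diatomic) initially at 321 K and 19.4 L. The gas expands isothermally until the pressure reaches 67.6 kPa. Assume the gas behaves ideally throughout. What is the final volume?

P₁ = nRT₁/V₁ = 2.31×8.314×321/19.4 = 318 kPa.
Isothermal: T stays 321 K; PV = const ⇒ V₂ = 91.2 L, P₂ = 67.6 kPa.

91.2 L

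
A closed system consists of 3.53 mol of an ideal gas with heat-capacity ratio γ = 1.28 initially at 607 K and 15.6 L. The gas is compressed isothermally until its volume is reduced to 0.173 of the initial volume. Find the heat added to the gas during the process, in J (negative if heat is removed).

P₁ = nRT₁/V₁ = 3.53×8.314×607/15.6 = 1140 kPa.
Isothermal: T stays 607 K; PV = const ⇒ V₂ = 2.70 L, P₂ = 6600 kPa.
ΔU = 0 (ideal gas, T constant).
W = nRT ln(V₂/V₁) = 3.53×8.314×607×ln(0.173) = -31300 J.
Q = ΔU + W = -31300 J.

-31300 J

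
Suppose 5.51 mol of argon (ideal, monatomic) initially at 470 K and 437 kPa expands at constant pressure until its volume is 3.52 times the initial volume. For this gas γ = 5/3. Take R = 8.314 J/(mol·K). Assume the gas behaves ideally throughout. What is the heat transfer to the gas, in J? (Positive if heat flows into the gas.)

V₁ = nRT₁/P₁ = 5.51×8.314×470/437 = 49.3 L.
Isobaric: P stays 437 kPa; V/T = const ⇒ T₂ = 1650 K, V₂ = 173 L.
W = PΔV = 437×(173−49.3) kPa·L = 54300 J.
ΔU = nCvΔT = 5.51×12.5×(1650−470) = 81400 J.
Q = ΔU + W = nCpΔT = 136000 J.

136000 J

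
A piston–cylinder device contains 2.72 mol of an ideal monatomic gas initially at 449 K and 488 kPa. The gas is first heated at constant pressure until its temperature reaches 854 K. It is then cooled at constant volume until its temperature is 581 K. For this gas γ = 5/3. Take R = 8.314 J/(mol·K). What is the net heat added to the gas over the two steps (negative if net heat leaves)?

V₁ = nRT₁/P₁ = 2.72×8.314×449/488 = 20.8 L.
Step 1 — Isobaric: P stays 488 kPa; V/T = const ⇒ T₂ = 854 K, V₂ = 39.6 L.
W = PΔV = 488×(39.6−20.8) kPa·L = 9160 J.
ΔU = nCvΔT = 2.72×12.5×(854−449) = 13700 J.
Q = ΔU + W = nCpΔT = 22900 J.
State after step 1: P = 488 kPa, V = 39.6 L, T = 854 K.
Step 2 — Isochoric: V stays 39.6 L; P/T = const ⇒ T₂ = 581 K, P₂ = 332 kPa.
W = 0 (no volume change).
ΔU = nCvΔT = 2.72×12.5×(581−854) = -9260 J.
Q = ΔU = -9260 J.
Net over both steps: W = 9160 J, Q = 13600 J, ΔU = 4480 J.

13600 J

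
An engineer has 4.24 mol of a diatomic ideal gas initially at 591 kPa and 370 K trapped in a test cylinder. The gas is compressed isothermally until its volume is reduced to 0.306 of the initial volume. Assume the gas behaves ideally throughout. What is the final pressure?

1930 kPa

V₁ = nRT₁/P₁ = 4.24×8.314×370/591 = 22.1 L.
Isothermal: T stays 370 K; PV = const ⇒ V₂ = 6.75 L, P₂ = 1930 kPa.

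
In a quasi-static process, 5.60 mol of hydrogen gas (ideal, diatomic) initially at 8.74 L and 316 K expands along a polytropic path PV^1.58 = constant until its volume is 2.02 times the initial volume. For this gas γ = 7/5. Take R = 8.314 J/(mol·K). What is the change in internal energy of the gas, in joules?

P₁ = nRT₁/V₁ = 5.60×8.314×316/8.74 = 1680 kPa.
Polytropic n=1.58: T₂ = T₁(V₁/V₂)^(n−1) = 316×(0.495)^0.58 = 210 K; P₂ = P₁(V₁/V₂)^n = 554 kPa.
For an ideal gas ΔU = nCvΔT with Cv = (5/2)R = 20.8 J/(mol·K).
ΔU = 5.60×20.8×(210−316) = -12300 J.

-12300 J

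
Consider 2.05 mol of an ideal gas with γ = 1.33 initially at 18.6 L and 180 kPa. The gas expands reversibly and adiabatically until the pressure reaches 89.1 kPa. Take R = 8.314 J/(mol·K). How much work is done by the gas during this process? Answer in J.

T₁ = P₁V₁/(nR) = 180×18.6/(2.05×8.314) = 196 K.
Adiabatic: T₂/T₁ = (P₂/P₁)^((γ−1)/γ) ⇒ T₂ = 196×(0.495)^0.248 = 165 K; V₂ = 31.6 L.
ΔU = nCvΔT = 2.05×25.2×(165−196) = -1620 J.
Q = 0 for an adiabatic process, so W = −ΔU = 1620 J.

1620 J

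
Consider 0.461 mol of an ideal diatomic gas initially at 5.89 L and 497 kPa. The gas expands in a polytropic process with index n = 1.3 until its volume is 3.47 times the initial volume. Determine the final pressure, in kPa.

T₁ = P₁V₁/(nR) = 497×5.89/(0.461×8.314) = 764 K.
Polytropic n=1.3: T₂ = T₁(V₁/V₂)^(n−1) = 764×(0.288)^0.30 = 526 K; P₂ = P₁(V₁/V₂)^n = 98.6 kPa.

98.6 kPa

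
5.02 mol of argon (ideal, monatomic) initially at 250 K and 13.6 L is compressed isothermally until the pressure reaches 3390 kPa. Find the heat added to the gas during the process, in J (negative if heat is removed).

P₁ = nRT₁/V₁ = 5.02×8.314×250/13.6 = 767 kPa.
Isothermal: T stays 250 K; PV = const ⇒ V₂ = 3.08 L, P₂ = 3390 kPa.
ΔU = 0 (ideal gas, T constant).
W = nRT ln(V₂/V₁) = 5.02×8.314×250×ln(0.226) = -15500 J.
Q = ΔU + W = -15500 J.

-15500 J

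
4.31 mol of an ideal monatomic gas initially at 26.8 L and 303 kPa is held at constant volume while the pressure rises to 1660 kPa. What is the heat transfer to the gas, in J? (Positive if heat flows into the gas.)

T₁ = P₁V₁/(nR) = 303×26.8/(4.31×8.314) = 227 K.
Isochoric: V stays 26.8 L; P/T = const ⇒ T₂ = 1240 K, P₂ = 1660 kPa.
W = 0 (no volume change).
ΔU = nCvΔT = 4.31×12.5×(1240−227) = 54600 J.
Q = ΔU = 54600 J.

54600 J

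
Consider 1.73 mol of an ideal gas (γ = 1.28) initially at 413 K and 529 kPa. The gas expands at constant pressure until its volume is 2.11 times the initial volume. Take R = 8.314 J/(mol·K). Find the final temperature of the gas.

V₁ = nRT₁/P₁ = 1.73×8.314×413/529 = 11.2 L.
Isobaric: P stays 529 kPa; V/T = const ⇒ T₂ = 871 K, V₂ = 23.7 L.

871 K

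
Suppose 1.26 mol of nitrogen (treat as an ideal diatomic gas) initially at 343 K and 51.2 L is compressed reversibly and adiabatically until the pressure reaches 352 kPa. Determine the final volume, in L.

16.2 L

P₁ = nRT₁/V₁ = 1.26×8.314×343/51.2 = 70.2 kPa.
Adiabatic: T₂/T₁ = (P₂/P₁)^((γ−1)/γ) ⇒ T₂ = 343×(5.02)^0.286 = 544 K; V₂ = 16.2 L.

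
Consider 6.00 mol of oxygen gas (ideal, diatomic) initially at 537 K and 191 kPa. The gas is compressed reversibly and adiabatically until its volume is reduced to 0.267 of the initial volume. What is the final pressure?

1210 kPa

V₁ = nRT₁/P₁ = 6.00×8.314×537/191 = 140 L.
Adiabatic: TV^(γ−1) = const ⇒ T₂ = 537×(3.75)^0.400 = 911 K; PV^γ = const ⇒ P₂ = 1210 kPa.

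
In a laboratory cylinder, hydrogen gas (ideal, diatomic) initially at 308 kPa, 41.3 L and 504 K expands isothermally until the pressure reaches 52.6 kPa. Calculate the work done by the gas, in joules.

n = P₁V₁/(RT₁) = 308×41.3/(8.314×504) = 3.04 mol.
Isothermal: T stays 504 K; PV = const ⇒ V₂ = 242 L, P₂ = 52.6 kPa.
W = nRT ln(V₂/V₁) = 3.04×8.314×504×ln(5.86) = 22500 J.

22500 J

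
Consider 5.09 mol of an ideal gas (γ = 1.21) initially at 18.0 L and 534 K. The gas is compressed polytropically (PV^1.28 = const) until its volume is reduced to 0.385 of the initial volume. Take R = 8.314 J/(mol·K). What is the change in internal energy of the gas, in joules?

P₁ = nRT₁/V₁ = 5.09×8.314×534/18.0 = 1260 kPa.
Polytropic n=1.28: T₂ = T₁(V₁/V₂)^(n−1) = 534×(2.60)^0.28 = 698 K; P₂ = P₁(V₁/V₂)^n = 4260 kPa.
For an ideal gas ΔU = nCvΔT with Cv = R/(γ−1) = 39.6 J/(mol·K).
ΔU = 5.09×39.6×(698−534) = 33000 J.

33000 J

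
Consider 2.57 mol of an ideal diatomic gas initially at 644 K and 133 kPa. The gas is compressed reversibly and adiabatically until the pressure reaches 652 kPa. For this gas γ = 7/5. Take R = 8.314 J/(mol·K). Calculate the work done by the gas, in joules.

-19800 J

V₁ = nRT₁/P₁ = 2.57×8.314×644/133 = 103 L.
Adiabatic: T₂/T₁ = (P₂/P₁)^((γ−1)/γ) ⇒ T₂ = 644×(4.90)^0.286 = 1010 K; V₂ = 33.2 L.
ΔU = nCvΔT = 2.57×20.8×(1010−644) = 19800 J.
Q = 0 for an adiabatic process, so W = −ΔU = -19800 J.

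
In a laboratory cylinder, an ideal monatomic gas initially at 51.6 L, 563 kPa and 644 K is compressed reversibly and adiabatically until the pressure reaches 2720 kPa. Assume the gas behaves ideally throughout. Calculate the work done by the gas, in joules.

n = P₁V₁/(RT₁) = 563×51.6/(8.314×644) = 5.43 mol.
Adiabatic: T₂/T₁ = (P₂/P₁)^((γ−1)/γ) ⇒ T₂ = 644×(4.83)^0.400 = 1210 K; V₂ = 20.1 L.
ΔU = nCvΔT = 5.43×12.5×(1210−644) = 38200 J.
Q = 0 for an adiabatic process, so W = −ΔU = -38200 J.

-38200 J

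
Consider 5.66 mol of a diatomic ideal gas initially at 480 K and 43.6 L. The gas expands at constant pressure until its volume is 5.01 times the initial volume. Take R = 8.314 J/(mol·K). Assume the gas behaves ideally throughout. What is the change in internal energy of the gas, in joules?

226000 J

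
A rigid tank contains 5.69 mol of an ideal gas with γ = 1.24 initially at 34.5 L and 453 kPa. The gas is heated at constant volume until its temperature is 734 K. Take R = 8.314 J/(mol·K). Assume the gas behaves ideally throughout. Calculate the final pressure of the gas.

T₁ = P₁V₁/(nR) = 453×34.5/(5.69×8.314) = 330 K.
Isochoric: V stays 34.5 L; P/T = const ⇒ T₂ = 734 K, P₂ = 1010 kPa.

1010 kPa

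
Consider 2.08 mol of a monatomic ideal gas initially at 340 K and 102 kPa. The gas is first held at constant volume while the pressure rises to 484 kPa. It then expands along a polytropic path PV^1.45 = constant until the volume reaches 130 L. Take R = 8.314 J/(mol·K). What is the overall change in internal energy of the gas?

V₁ = nRT₁/P₁ = 2.08×8.314×340/102 = 57.6 L.
Step 1 — Isochoric: V stays 57.6 L; P/T = const ⇒ T₂ = 1610 K, P₂ = 484 kPa.
W = 0 (no volume change).
ΔU = nCvΔT = 2.08×12.5×(1610−340) = 33000 J.
Q = ΔU = 33000 J.
State after step 1: P = 484 kPa, V = 57.6 L, T = 1610 K.
Step 2 — Polytropic n=1.45: T₂ = T₁(V₁/V₂)^(n−1) = 1610×(0.443)^0.45 = 1120 K; P₂ = P₁(V₁/V₂)^n = 149 kPa.
W = (P₁V₁−P₂V₂)/(n−1) = (484×57.6−149×130)/0.45 = 19000 J.
ΔU = nCvΔT = 2.08×12.5×(1120−1610) = -12800 J.
Q = ΔU + W = 6180 J.
Net over both steps: W = 19000 J, Q = 39200 J, ΔU = 20200 J.

20200 J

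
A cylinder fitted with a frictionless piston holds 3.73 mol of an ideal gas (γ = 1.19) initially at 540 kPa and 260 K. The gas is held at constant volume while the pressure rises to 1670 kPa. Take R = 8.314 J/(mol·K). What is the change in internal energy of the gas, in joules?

V₁ = nRT₁/P₁ = 3.73×8.314×260/540 = 14.9 L.
Isochoric: V stays 14.9 L; P/T = const ⇒ T₂ = 804 K, P₂ = 1670 kPa.
For an ideal gas ΔU = nCvΔT with Cv = R/(γ−1) = 43.8 J/(mol·K).
ΔU = 3.73×43.8×(804−260) = 88800 J.

88800 J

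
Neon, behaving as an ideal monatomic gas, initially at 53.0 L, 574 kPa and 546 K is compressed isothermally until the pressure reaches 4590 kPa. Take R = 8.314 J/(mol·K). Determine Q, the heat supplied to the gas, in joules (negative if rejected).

-63200 J

n = P₁V₁/(RT₁) = 574×53.0/(8.314×546) = 6.70 mol.
Isothermal: T stays 546 K; PV = const ⇒ V₂ = 6.63 L, P₂ = 4590 kPa.
ΔU = 0 (ideal gas, T constant).
W = nRT ln(V₂/V₁) = 6.70×8.314×546×ln(0.125) = -63200 J.
Q = ΔU + W = -63200 J.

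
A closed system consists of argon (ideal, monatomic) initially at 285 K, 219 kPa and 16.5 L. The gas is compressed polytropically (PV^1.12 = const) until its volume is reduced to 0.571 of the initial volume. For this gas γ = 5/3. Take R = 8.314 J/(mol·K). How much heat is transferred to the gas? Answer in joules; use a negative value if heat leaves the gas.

-1720 J

n = P₁V₁/(RT₁) = 219×16.5/(8.314×285) = 1.53 mol.
Polytropic n=1.12: T₂ = T₁(V₁/V₂)^(n−1) = 285×(1.75)^0.12 = 305 K; P₂ = P₁(V₁/V₂)^n = 410 kPa.
W = (P₁V₁−P₂V₂)/(n−1) = (219×16.5−410×9.42)/0.12 = -2090 J.
ΔU = nCvΔT = 1.53×12.5×(305−285) = 377 J.
Q = ΔU + W = -1720 J.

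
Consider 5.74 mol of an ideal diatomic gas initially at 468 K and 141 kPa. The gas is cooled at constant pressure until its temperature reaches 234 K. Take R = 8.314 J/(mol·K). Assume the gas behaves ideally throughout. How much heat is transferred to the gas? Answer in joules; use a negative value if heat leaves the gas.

V₁ = nRT₁/P₁ = 5.74×8.314×468/141 = 158 L.
Isobaric: P stays 141 kPa; V/T = const ⇒ T₂ = 234 K, V₂ = 79.2 L.
W = PΔV = 141×(79.2−158) kPa·L = -11200 J.
ΔU = nCvΔT = 5.74×20.8×(234−468) = -27900 J.
Q = ΔU + W = nCpΔT = -39100 J.

-39100 J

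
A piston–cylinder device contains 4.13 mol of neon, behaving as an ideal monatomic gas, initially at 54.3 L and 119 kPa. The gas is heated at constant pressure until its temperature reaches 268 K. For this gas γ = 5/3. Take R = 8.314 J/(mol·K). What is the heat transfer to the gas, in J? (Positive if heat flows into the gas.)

6850 J

T₁ = P₁V₁/(nR) = 119×54.3/(4.13×8.314) = 188 K.
Isobaric: P stays 119 kPa; V/T = const ⇒ T₂ = 268 K, V₂ = 77.3 L.
W = PΔV = 119×(77.3−54.3) kPa·L = 2740 J.
ΔU = nCvΔT = 4.13×12.5×(268−188) = 4110 J.
Q = ΔU + W = nCpΔT = 6850 J.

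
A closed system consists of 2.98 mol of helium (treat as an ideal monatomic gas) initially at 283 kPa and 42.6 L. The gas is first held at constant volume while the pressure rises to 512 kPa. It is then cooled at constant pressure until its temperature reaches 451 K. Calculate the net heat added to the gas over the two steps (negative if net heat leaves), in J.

-12000 J

T₁ = P₁V₁/(nR) = 283×42.6/(2.98×8.314) = 487 K.
Step 1 — Isochoric: V stays 42.6 L; P/T = const ⇒ T₂ = 880 K, P₂ = 512 kPa.
W = 0 (no volume change).
ΔU = nCvΔT = 2.98×12.5×(880−487) = 14600 J.
Q = ΔU = 14600 J.
State after step 1: P = 512 kPa, V = 42.6 L, T = 880 K.
Step 2 — Isobaric: P stays 512 kPa; V/T = const ⇒ T₂ = 451 K, V₂ = 21.8 L.
W = PΔV = 512×(21.8−42.6) kPa·L = -10600 J.
ΔU = nCvΔT = 2.98×12.5×(451−880) = -16000 J.
Q = ΔU + W = nCpΔT = -26600 J.
Net over both steps: W = -10600 J, Q = -12000 J, ΔU = -1320 J.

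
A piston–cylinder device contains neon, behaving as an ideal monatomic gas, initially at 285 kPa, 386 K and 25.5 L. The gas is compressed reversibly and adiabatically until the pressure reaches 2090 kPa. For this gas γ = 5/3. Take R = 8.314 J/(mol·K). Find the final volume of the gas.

7.72 L

Adiabatic: T₂/T₁ = (P₂/P₁)^((γ−1)/γ) ⇒ T₂ = 386×(7.33)^0.400 = 856 K; V₂ = 7.72 L.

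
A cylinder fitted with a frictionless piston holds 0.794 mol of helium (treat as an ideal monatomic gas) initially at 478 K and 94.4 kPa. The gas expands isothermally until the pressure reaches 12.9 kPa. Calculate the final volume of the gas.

V₁ = nRT₁/P₁ = 0.794×8.314×478/94.4 = 33.4 L.
Isothermal: T stays 478 K; PV = const ⇒ V₂ = 245 L, P₂ = 12.9 kPa.

245 L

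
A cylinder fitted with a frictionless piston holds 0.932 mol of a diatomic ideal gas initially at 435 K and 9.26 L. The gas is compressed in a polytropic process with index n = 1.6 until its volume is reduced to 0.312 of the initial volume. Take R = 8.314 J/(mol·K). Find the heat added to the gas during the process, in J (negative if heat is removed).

2840 J

P₁ = nRT₁/V₁ = 0.932×8.314×435/9.26 = 364 kPa.
Polytropic n=1.6: T₂ = T₁(V₁/V₂)^(n−1) = 435×(3.21)^0.60 = 875 K; P₂ = P₁(V₁/V₂)^n = 2350 kPa.
W = (P₁V₁−P₂V₂)/(n−1) = (364×9.26−2350×2.89)/0.60 = -5680 J.
ΔU = nCvΔT = 0.932×20.8×(875−435) = 8520 J.
Q = ΔU + W = 2840 J.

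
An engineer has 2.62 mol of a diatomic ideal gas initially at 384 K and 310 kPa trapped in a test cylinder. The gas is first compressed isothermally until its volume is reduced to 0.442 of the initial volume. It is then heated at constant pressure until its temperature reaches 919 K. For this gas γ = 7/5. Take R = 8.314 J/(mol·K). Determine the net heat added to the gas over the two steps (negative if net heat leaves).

34000 J

V₁ = nRT₁/P₁ = 2.62×8.314×384/310 = 27.0 L.
Step 1 — Isothermal: T stays 384 K; PV = const ⇒ V₂ = 11.9 L, P₂ = 701 kPa.
ΔU = 0 (ideal gas, T constant).
W = nRT ln(V₂/V₁) = 2.62×8.314×384×ln(0.442) = -6830 J.
Q = ΔU + W = -6830 J.
State after step 1: P = 701 kPa, V = 11.9 L, T = 384 K.
Step 2 — Isobaric: P stays 701 kPa; V/T = const ⇒ T₂ = 919 K, V₂ = 28.5 L.
W = PΔV = 701×(28.5−11.9) kPa·L = 11700 J.
ΔU = nCvΔT = 2.62×20.8×(919−384) = 29100 J.
Q = ΔU + W = nCpΔT = 40800 J.
Net over both steps: W = 4820 J, Q = 34000 J, ΔU = 29100 J.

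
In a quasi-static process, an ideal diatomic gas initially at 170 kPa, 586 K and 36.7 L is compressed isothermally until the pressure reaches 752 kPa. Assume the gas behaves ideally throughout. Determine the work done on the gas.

9280 J

n = P₁V₁/(RT₁) = 170×36.7/(8.314×586) = 1.28 mol.
Isothermal: T stays 586 K; PV = const ⇒ V₂ = 8.30 L, P₂ = 752 kPa.
W = nRT ln(V₂/V₁) = 1.28×8.314×586×ln(0.226) = -9280 J.
Work done on the gas = −W_by = 9280 J.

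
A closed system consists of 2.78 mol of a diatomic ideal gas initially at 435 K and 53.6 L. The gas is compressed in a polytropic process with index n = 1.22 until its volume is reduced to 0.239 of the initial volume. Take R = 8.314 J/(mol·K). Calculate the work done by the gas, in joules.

-16900 J

P₁ = nRT₁/V₁ = 2.78×8.314×435/53.6 = 188 kPa.
Polytropic n=1.22: T₂ = T₁(V₁/V₂)^(n−1) = 435×(4.18)^0.22 = 596 K; P₂ = P₁(V₁/V₂)^n = 1080 kPa.
W = (P₁V₁−P₂V₂)/(n−1) = (188×53.6−1080×12.8)/0.22 = -16900 J.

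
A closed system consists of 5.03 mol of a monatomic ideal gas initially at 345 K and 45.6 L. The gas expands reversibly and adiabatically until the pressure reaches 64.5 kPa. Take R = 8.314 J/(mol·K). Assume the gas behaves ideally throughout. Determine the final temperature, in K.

183 K

P₁ = nRT₁/V₁ = 5.03×8.314×345/45.6 = 316 kPa.
Adiabatic: T₂/T₁ = (P₂/P₁)^((γ−1)/γ) ⇒ T₂ = 345×(0.204)^0.400 = 183 K; V₂ = 118 L.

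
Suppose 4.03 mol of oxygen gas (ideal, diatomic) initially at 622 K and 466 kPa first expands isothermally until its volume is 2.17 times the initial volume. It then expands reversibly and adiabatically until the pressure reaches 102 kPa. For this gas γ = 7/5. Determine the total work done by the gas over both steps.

V₁ = nRT₁/P₁ = 4.03×8.314×622/466 = 44.7 L.
Step 1 — Isothermal: T stays 622 K; PV = const ⇒ V₂ = 97.0 L, P₂ = 215 kPa.
ΔU = 0 (ideal gas, T constant).
W = nRT ln(V₂/V₁) = 4.03×8.314×622×ln(2.17) = 16100 J.
Q = ΔU + W = 16100 J.
State after step 1: P = 215 kPa, V = 97.0 L, T = 622 K.
Step 2 — Adiabatic: T₂/T₁ = (P₂/P₁)^((γ−1)/γ) ⇒ T₂ = 622×(0.475)^0.286 = 503 K; V₂ = 165 L.
ΔU = nCvΔT = 4.03×20.8×(503−622) = -9980 J.
Q = 0 for an adiabatic process, so W = −ΔU = 9980 J.
Net over both steps: W = 26100 J, Q = 16100 J, ΔU = -9980 J.

26100 J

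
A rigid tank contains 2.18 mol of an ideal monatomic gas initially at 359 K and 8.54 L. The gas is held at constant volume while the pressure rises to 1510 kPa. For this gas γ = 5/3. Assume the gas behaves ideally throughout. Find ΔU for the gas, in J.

9580 J

P₁ = nRT₁/V₁ = 2.18×8.314×359/8.54 = 762 kPa.
Isochoric: V stays 8.54 L; P/T = const ⇒ T₂ = 711 K, P₂ = 1510 kPa.
For an ideal gas ΔU = nCvΔT with Cv = (3/2)R = 12.5 J/(mol·K).
ΔU = 2.18×12.5×(711−359) = 9580 J.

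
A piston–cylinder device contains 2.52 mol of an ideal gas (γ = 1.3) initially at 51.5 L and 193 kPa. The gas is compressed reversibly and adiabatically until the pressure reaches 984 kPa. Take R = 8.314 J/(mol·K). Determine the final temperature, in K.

691 K

T₁ = P₁V₁/(nR) = 193×51.5/(2.52×8.314) = 474 K.
Adiabatic: T₂/T₁ = (P₂/P₁)^((γ−1)/γ) ⇒ T₂ = 474×(5.10)^0.231 = 691 K; V₂ = 14.7 L.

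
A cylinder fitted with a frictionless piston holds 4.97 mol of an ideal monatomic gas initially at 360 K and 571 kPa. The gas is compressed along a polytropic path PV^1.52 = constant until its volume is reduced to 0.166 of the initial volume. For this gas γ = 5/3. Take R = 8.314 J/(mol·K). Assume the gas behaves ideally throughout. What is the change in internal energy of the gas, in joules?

V₁ = nRT₁/P₁ = 4.97×8.314×360/571 = 26.1 L.
Polytropic n=1.52: T₂ = T₁(V₁/V₂)^(n−1) = 360×(6.02)^0.52 = 916 K; P₂ = P₁(V₁/V₂)^n = 8750 kPa.
For an ideal gas ΔU = nCvΔT with Cv = (3/2)R = 12.5 J/(mol·K).
ΔU = 4.97×12.5×(916−360) = 34500 J.

34500 J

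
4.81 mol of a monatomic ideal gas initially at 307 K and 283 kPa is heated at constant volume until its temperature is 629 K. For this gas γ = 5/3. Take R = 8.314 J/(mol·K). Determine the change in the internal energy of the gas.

19300 J

V₁ = nRT₁/P₁ = 4.81×8.314×307/283 = 43.4 L.
Isochoric: V stays 43.4 L; P/T = const ⇒ T₂ = 629 K, P₂ = 580 kPa.
For an ideal gas ΔU = nCvΔT with Cv = (3/2)R = 12.5 J/(mol·K).
ΔU = 4.81×12.5×(629−307) = 19300 J.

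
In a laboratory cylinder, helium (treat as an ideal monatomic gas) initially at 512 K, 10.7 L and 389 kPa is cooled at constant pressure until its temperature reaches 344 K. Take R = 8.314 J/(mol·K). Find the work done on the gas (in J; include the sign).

1370 J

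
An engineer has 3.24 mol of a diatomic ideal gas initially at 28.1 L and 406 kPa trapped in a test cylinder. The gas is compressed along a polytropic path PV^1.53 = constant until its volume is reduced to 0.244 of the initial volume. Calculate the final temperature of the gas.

T₁ = P₁V₁/(nR) = 406×28.1/(3.24×8.314) = 424 K.
Polytropic n=1.53: T₂ = T₁(V₁/V₂)^(n−1) = 424×(4.10)^0.53 = 894 K; P₂ = P₁(V₁/V₂)^n = 3510 kPa.

894 K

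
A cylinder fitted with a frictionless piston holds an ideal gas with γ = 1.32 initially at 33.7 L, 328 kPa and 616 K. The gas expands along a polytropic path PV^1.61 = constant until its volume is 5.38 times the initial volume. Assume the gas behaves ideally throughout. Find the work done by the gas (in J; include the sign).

11600 J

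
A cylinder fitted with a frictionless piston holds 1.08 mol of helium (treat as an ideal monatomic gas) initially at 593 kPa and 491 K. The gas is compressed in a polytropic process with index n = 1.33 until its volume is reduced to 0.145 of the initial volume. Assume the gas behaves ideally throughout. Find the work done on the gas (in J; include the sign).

V₁ = nRT₁/P₁ = 1.08×8.314×491/593 = 7.43 L.
Polytropic n=1.33: T₂ = T₁(V₁/V₂)^(n−1) = 491×(6.90)^0.33 = 929 K; P₂ = P₁(V₁/V₂)^n = 7730 kPa.
W = (P₁V₁−P₂V₂)/(n−1) = (593×7.43−7730×1.08)/0.33 = -11900 J.
Work done on the gas = −W_by = 11900 J.

11900 J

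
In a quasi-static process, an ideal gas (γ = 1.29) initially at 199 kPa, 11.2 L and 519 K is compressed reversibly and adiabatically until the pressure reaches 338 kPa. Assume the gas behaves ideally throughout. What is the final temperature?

585 K

Adiabatic: T₂/T₁ = (P₂/P₁)^((γ−1)/γ) ⇒ T₂ = 519×(1.70)^0.225 = 585 K; V₂ = 7.43 L.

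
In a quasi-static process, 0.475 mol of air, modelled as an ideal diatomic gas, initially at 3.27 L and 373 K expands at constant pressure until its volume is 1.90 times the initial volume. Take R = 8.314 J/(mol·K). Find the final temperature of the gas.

P₁ = nRT₁/V₁ = 0.475×8.314×373/3.27 = 450 kPa.
Isobaric: P stays 450 kPa; V/T = const ⇒ T₂ = 709 K, V₂ = 6.21 L.

709 K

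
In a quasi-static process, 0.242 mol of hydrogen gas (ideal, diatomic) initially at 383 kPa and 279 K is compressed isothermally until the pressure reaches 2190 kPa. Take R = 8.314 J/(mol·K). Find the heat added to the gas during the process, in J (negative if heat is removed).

-979 J

V₁ = nRT₁/P₁ = 0.242×8.314×279/383 = 1.47 L.
Isothermal: T stays 279 K; PV = const ⇒ V₂ = 0.256 L, P₂ = 2190 kPa.
ΔU = 0 (ideal gas, T constant).
W = nRT ln(V₂/V₁) = 0.242×8.314×279×ln(0.175) = -979 J.
Q = ΔU + W = -979 J.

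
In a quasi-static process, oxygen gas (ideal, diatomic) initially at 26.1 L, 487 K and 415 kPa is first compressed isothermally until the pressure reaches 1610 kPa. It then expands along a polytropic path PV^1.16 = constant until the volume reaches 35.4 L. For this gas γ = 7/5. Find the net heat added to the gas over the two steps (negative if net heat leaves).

n = P₁V₁/(RT₁) = 415×26.1/(8.314×487) = 2.68 mol.
Step 1 — Isothermal: T stays 487 K; PV = const ⇒ V₂ = 6.73 L, P₂ = 1610 kPa.
ΔU = 0 (ideal gas, T constant).
W = nRT ln(V₂/V₁) = 2.68×8.314×487×ln(0.258) = -14700 J.
Q = ΔU + W = -14700 J.
State after step 1: P = 1610 kPa, V = 6.73 L, T = 487 K.
Step 2 — Polytropic n=1.16: T₂ = T₁(V₁/V₂)^(n−1) = 487×(0.190)^0.16 = 373 K; P₂ = P₁(V₁/V₂)^n = 235 kPa.
W = (P₁V₁−P₂V₂)/(n−1) = (1610×6.73−235×35.4)/0.16 = 15800 J.
ΔU = nCvΔT = 2.68×20.8×(373−487) = -6320 J.
Q = ΔU + W = 9480 J.
Net over both steps: W = 1110 J, Q = -5210 J, ΔU = -6320 J.

-5210 J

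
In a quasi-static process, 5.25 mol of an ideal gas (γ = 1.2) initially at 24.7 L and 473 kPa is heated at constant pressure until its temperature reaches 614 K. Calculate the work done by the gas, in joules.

T₁ = P₁V₁/(nR) = 473×24.7/(5.25×8.314) = 268 K.
Isobaric: P stays 473 kPa; V/T = const ⇒ T₂ = 614 K, V₂ = 56.7 L.
W = PΔV = 473×(56.7−24.7) kPa·L = 15100 J.

15100 J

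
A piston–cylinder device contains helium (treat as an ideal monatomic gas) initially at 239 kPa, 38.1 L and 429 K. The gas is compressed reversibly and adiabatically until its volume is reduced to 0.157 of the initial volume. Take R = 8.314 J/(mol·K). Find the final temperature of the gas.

Adiabatic: TV^(γ−1) = const ⇒ T₂ = 429×(6.37)^0.667 = 1470 K; PV^γ = const ⇒ P₂ = 5230 kPa.

1470 K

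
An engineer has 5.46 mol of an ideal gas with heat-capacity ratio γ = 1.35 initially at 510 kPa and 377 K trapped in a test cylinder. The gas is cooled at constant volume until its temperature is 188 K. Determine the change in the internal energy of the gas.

-24500 J

V₁ = nRT₁/P₁ = 5.46×8.314×377/510 = 33.6 L.
Isochoric: V stays 33.6 L; P/T = const ⇒ T₂ = 188 K, P₂ = 254 kPa.
For an ideal gas ΔU = nCvΔT with Cv = R/(γ−1) = 23.8 J/(mol·K).
ΔU = 5.46×23.8×(188−377) = -24500 J.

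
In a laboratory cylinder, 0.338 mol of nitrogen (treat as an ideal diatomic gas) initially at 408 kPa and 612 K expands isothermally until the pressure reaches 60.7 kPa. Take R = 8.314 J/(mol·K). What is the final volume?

28.3 L

V₁ = nRT₁/P₁ = 0.338×8.314×612/408 = 4.22 L.
Isothermal: T stays 612 K; PV = const ⇒ V₂ = 28.3 L, P₂ = 60.7 kPa.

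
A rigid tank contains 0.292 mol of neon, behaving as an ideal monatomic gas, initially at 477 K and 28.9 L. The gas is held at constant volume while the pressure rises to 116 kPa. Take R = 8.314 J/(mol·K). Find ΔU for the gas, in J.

3290 J

P₁ = nRT₁/V₁ = 0.292×8.314×477/28.9 = 40.1 kPa.
Isochoric: V stays 28.9 L; P/T = const ⇒ T₂ = 1380 K, P₂ = 116 kPa.
For an ideal gas ΔU = nCvΔT with Cv = (3/2)R = 12.5 J/(mol·K).
ΔU = 0.292×12.5×(1380−477) = 3290 J.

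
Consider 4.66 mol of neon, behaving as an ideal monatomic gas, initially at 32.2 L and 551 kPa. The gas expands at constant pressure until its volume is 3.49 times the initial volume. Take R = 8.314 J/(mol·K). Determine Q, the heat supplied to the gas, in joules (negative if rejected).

110000 J

T₁ = P₁V₁/(nR) = 551×32.2/(4.66×8.314) = 458 K.
Isobaric: P stays 551 kPa; V/T = const ⇒ T₂ = 1600 K, V₂ = 112 L.
W = PΔV = 551×(112−32.2) kPa·L = 44200 J.
ΔU = nCvΔT = 4.66×12.5×(1600−458) = 66300 J.
Q = ΔU + W = nCpΔT = 110000 J.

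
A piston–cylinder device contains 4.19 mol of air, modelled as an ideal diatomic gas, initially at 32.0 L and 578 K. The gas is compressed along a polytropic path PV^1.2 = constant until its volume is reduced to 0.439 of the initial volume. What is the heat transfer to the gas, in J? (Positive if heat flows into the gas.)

P₁ = nRT₁/V₁ = 4.19×8.314×578/32.0 = 629 kPa.
Polytropic n=1.2: T₂ = T₁(V₁/V₂)^(n−1) = 578×(2.28)^0.20 = 681 K; P₂ = P₁(V₁/V₂)^n = 1690 kPa.
W = (P₁V₁−P₂V₂)/(n−1) = (629×32.0−1690×14.0)/0.20 = -18000 J.
ΔU = nCvΔT = 4.19×20.8×(681−578) = 9010 J.
Q = ΔU + W = -9010 J.

-9010 J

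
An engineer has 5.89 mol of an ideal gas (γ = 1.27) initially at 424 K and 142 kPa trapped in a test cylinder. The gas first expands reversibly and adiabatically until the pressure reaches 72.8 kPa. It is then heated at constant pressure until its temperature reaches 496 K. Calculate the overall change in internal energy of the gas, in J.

V₁ = nRT₁/P₁ = 5.89×8.314×424/142 = 146 L.
Step 1 — Adiabatic: T₂/T₁ = (P₂/P₁)^((γ−1)/γ) ⇒ T₂ = 424×(0.513)^0.213 = 368 K; V₂ = 247 L.
ΔU = nCvΔT = 5.89×30.8×(368−424) = -10200 J.
Q = 0 for an adiabatic process, so W = −ΔU = 10200 J.
State after step 1: P = 72.8 kPa, V = 247 L, T = 368 K.
Step 2 — Isobaric: P stays 72.8 kPa; V/T = const ⇒ T₂ = 496 K, V₂ = 334 L.
W = PΔV = 72.8×(334−247) kPa·L = 6280 J.
ΔU = nCvΔT = 5.89×30.8×(496−368) = 23200 J.
Q = ΔU + W = nCpΔT = 29500 J.
Net over both steps: W = 16500 J, Q = 29500 J, ΔU = 13100 J.

13100 J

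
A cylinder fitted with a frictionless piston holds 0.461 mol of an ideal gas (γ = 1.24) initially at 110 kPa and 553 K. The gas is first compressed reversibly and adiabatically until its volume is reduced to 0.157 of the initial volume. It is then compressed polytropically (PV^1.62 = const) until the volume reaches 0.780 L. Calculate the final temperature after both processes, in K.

2000 K

V₁ = nRT₁/P₁ = 0.461×8.314×553/110 = 19.3 L.
Step 1 — Adiabatic: TV^(γ−1) = const ⇒ T₂ = 553×(6.37)^0.240 = 862 K; PV^γ = const ⇒ P₂ = 1090 kPa.
ΔU = nCvΔT = 0.461×34.6×(862−553) = 4940 J.
Q = 0 for an adiabatic process, so W = −ΔU = -4940 J.
State after step 1: P = 1090 kPa, V = 3.03 L, T = 862 K.
Step 2 — Polytropic n=1.62: T₂ = T₁(V₁/V₂)^(n−1) = 862×(3.88)^0.62 = 2000 K; P₂ = P₁(V₁/V₂)^n = 9820 kPa.
W = (P₁V₁−P₂V₂)/(n−1) = (1090×3.03−9820×0.780)/0.62 = -7020 J.
ΔU = nCvΔT = 0.461×34.6×(2000−862) = 18100 J.
Q = ΔU + W = 11100 J.
Net over both steps: W = -12000 J, Q = 11100 J, ΔU = 23100 J.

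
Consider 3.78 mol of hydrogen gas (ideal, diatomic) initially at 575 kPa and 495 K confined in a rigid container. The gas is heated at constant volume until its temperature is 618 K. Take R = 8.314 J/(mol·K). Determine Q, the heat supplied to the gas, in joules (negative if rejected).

V₁ = nRT₁/P₁ = 3.78×8.314×495/575 = 27.1 L.
Isochoric: V stays 27.1 L; P/T = const ⇒ T₂ = 618 K, P₂ = 718 kPa.
W = 0 (no volume change).
ΔU = nCvΔT = 3.78×20.8×(618−495) = 9660 J.
Q = ΔU = 9660 J.

9660 J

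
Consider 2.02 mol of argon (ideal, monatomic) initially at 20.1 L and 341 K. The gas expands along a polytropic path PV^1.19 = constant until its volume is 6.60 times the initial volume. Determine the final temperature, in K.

P₁ = nRT₁/V₁ = 2.02×8.314×341/20.1 = 285 kPa.
Polytropic n=1.19: T₂ = T₁(V₁/V₂)^(n−1) = 341×(0.152)^0.19 = 238 K; P₂ = P₁(V₁/V₂)^n = 30.2 kPa.

238 K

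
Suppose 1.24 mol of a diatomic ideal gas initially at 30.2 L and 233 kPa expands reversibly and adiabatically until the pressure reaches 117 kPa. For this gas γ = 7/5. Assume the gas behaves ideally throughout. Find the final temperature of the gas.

561 K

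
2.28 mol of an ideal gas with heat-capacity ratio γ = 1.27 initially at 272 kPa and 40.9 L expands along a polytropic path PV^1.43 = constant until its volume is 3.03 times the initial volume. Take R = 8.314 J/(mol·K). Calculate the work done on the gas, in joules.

T₁ = P₁V₁/(nR) = 272×40.9/(2.28×8.314) = 587 K.
Polytropic n=1.43: T₂ = T₁(V₁/V₂)^(n−1) = 587×(0.330)^0.43 = 364 K; P₂ = P₁(V₁/V₂)^n = 55.7 kPa.
W = (P₁V₁−P₂V₂)/(n−1) = (272×40.9−55.7×124)/0.43 = 9810 J.
Work done on the gas = −W_by = -9810 J.

-9810 J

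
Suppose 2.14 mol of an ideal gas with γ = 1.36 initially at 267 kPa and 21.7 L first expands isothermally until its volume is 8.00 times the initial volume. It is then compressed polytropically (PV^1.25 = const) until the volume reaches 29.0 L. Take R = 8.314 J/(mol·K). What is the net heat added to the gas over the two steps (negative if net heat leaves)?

8050 J

T₁ = P₁V₁/(nR) = 267×21.7/(2.14×8.314) = 326 K.
Step 1 — Isothermal: T stays 326 K; PV = const ⇒ V₂ = 174 L, P₂ = 33.4 kPa.
ΔU = 0 (ideal gas, T constant).
W = nRT ln(V₂/V₁) = 2.14×8.314×326×ln(8.00) = 12000 J.
Q = ΔU + W = 12000 J.
State after step 1: P = 33.4 kPa, V = 174 L, T = 326 K.
Step 2 — Polytropic n=1.25: T₂ = T₁(V₁/V₂)^(n−1) = 326×(5.99)^0.25 = 509 K; P₂ = P₁(V₁/V₂)^n = 313 kPa.
W = (P₁V₁−P₂V₂)/(n−1) = (33.4×174−313×29.0)/0.25 = -13100 J.
ΔU = nCvΔT = 2.14×23.1×(509−326) = 9080 J.
Q = ΔU + W = -4000 J.
Net over both steps: W = -1030 J, Q = 8050 J, ΔU = 9080 J.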